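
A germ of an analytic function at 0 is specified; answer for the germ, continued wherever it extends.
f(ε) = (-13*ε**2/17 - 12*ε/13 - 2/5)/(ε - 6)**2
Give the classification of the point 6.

The point is a pole of order 2.

The denominator factor ε - 6 vanishes at 6 and appears to the power 2; the numerator there equals -36982/1105, nonzero, and no other factor vanishes.
Hence a pole whose order is the multiplicity, 2.


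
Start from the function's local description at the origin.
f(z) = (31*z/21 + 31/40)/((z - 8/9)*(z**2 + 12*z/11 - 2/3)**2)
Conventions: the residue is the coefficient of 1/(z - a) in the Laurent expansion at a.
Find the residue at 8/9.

The residue is 463949937/265629280.

At the order-1 pole 8/9 set g(z) = (z - (8/9))*f(z) = (31*z/21 + 31/40)/(z**2 + 12*z/11 - 2/3)**2.
Simple pole: residue = g(a) at a = 8/9, which is 463949937/265629280.


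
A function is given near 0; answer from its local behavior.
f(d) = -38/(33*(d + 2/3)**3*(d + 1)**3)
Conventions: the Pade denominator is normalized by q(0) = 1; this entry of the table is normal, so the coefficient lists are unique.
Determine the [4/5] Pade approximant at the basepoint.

Taylor coefficients needed (expand at 0): a_0 = -171/44, a_1 = 2565/88, a_2 = -513/4, a_3 = 76095/176, a_4 = -870561/704, a_5 = 4450275/1408, a_6 = -10481445/1408, a_7 = 23200425/1408, a_8 = -391344615/11264, a_9 = 1587269025/22528.
Write the denominator as Q(d) = 1 + q1*d + q2*d^2 + q3*d^3 + q4*d^4 + q5*d^5. Requiring Q*f - P = O(d^10) with deg P <= 4 kills the coefficients of d^5..d^9 in Q*f:
  d^5: a_5 + q1*a_4 + q2*a_3 + q3*a_2 + q4*a_1 + q5*a_0 = 0, i.e. 4450275/1408 + (-870561/704)*q1 + (76095/176)*q2 + (-513/4)*q3 + (2565/88)*q4 + (-171/44)*q5 = 0.
  d^6: a_6 + q1*a_5 + q2*a_4 + q3*a_3 + q4*a_2 + q5*a_1 = 0, i.e. -10481445/1408 + (4450275/1408)*q1 + (-870561/704)*q2 + (76095/176)*q3 + (-513/4)*q4 + (2565/88)*q5 = 0.
  d^7: a_7 + q1*a_6 + q2*a_5 + q3*a_4 + q4*a_3 + q5*a_2 = 0, i.e. 23200425/1408 + (-10481445/1408)*q1 + (4450275/1408)*q2 + (-870561/704)*q3 + (76095/176)*q4 + (-513/4)*q5 = 0.
  d^8: a_8 + q1*a_7 + q2*a_6 + q3*a_5 + q4*a_4 + q5*a_3 = 0, i.e. -391344615/11264 + (23200425/1408)*q1 + (-10481445/1408)*q2 + (4450275/1408)*q3 + (-870561/704)*q4 + (76095/176)*q5 = 0.
  d^9: a_9 + q1*a_8 + q2*a_7 + q3*a_6 + q4*a_5 + q5*a_4 = 0, i.e. 1587269025/22528 + (-391344615/11264)*q1 + (23200425/1408)*q2 + (-10481445/1408)*q3 + (4450275/1408)*q4 + (-870561/704)*q5 = 0.
Solving this linear system: q1 = 23675/3394, q2 = 132705/6788, q3 = 374725/13576, q4 = 267785/13576, q5 = 78075/13576.
The numerator is Q*f truncated at degree 4: P0 = a_0 = -171/44; P1 = a_1 + q1*a_0 = 76095/37334; P2 = a_2 + q1*a_1 + q2*a_0 = -1539/1697; P3 = a_3 + q1*a_2 + q2*a_1 + q3*a_0 = 23085/74668; P4 = a_4 + q1*a_3 + q2*a_2 + q3*a_1 + q4*a_0 = -4617/74668.

The Pade approximant has numerator coefficients [-171/44, 76095/37334, -1539/1697, 23085/74668, -4617/74668]; denominator coefficients [1, 23675/3394, 132705/6788, 374725/13576, 267785/13576, 78075/13576].


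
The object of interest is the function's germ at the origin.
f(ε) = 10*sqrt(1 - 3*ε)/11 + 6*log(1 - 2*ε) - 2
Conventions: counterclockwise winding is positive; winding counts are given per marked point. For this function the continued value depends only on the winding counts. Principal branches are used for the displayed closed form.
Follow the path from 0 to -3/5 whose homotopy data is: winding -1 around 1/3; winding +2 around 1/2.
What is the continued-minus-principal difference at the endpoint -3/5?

The rational part is single-valued and drops out of the difference; each branch term changes only by its own monodromy.
(6)*log(1 - ε/(1/2)): each positive loop around 1/2 adds 2*pi*i to the log, so winding +2 contributes (6)*(2)*2*pi*i = (24)*pi*i.
(10/11)*sqrt(1 - ε/(1/3)): winding -1 is odd, the square root flips sign, contributing -2*(10/11)*sqrt(1 - (-3/5)/(1/3)) = -2*(10/11)*sqrt(14/5) = -(4/11)*sqrt(70).
Summing the contributions at ε = -3/5 gives (-(4/11)*sqrt(70)) + ((24)*pi)*i.

Continued minus principal equals (-(4/11)*sqrt(70)) + ((24)*pi)*i.


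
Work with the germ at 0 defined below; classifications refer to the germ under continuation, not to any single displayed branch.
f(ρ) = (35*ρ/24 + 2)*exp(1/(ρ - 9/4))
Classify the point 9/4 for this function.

The point is an essential singularity.

The exponent 1/(ρ - (9/4)) has a pole at 9/4, so exp(1/(ρ - (9/4))) takes every nonzero value near it: an essential singularity (not a pole of any order).


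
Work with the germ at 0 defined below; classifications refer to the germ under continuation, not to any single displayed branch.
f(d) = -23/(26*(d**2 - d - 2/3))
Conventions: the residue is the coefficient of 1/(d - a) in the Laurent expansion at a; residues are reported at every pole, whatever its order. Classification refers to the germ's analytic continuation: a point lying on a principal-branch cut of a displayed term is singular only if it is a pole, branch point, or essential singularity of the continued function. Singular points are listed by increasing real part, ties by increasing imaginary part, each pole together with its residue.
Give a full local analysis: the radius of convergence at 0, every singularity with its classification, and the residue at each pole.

Radius of convergence at 0: -1/2 + (1/6)*sqrt(33).
At 1/2 - (1/6)*sqrt(33): a pole of order 1; residue (23/286)*sqrt(33).
At 1/2 + (1/6)*sqrt(33): a pole of order 1; residue -(23/286)*sqrt(33).

Denominator factor (d**2 - d - 2/3): discriminant 11/3, real irrational roots 1/2 + (1/6)*sqrt(33) and 1/2 - (1/6)*sqrt(33); poles of order 1, moduli 1/2 + (1/6)*sqrt(33) and -1/2 + (1/6)*sqrt(33).
The radius of convergence is the smallest modulus among the singular points: -1/2 + (1/6)*sqrt(33).
The factor d**2 - d - 2/3 splits as (d - a)(d - a') with a = 1/2 - (1/6)*sqrt(33), a' = 1/2 + (1/6)*sqrt(33). At the order-1 pole a set g(d) = (d - a)*f(d) = [-23/26] / (d - a').
Simple pole: residue = g(a) at a = 1/2 - (1/6)*sqrt(33), which is (23/286)*sqrt(33).
The factor d**2 - d - 2/3 splits as (d - a)(d - a') with a = 1/2 + (1/6)*sqrt(33), a' = 1/2 - (1/6)*sqrt(33). At the order-1 pole a set g(d) = (d - a)*f(d) = [-23/26] / (d - a').
Simple pole: residue = g(a) at a = 1/2 + (1/6)*sqrt(33), which is -(23/286)*sqrt(33).
List the singular points by increasing real part (a conjugate pair: the negative imaginary part first).


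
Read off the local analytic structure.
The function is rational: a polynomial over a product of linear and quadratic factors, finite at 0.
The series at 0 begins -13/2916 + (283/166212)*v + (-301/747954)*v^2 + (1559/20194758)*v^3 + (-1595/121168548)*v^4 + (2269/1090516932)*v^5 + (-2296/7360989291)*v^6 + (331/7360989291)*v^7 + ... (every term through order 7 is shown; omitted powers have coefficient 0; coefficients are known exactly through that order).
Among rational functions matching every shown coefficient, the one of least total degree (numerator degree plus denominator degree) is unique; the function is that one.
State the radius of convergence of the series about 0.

No rational of total degree below 4 reproduces all 8 coefficients; solving the [1/3] Pade equations on them gives f(v) = (3*v/19 - 13/4)/(v + 9)**3, whose expansion matches every shown term.
Denominator factor (v + 9)^3: pole of order 3 at -9, modulus 9.
The radius of convergence is the smallest modulus among the singular points: 9.

The radius of convergence is 9.


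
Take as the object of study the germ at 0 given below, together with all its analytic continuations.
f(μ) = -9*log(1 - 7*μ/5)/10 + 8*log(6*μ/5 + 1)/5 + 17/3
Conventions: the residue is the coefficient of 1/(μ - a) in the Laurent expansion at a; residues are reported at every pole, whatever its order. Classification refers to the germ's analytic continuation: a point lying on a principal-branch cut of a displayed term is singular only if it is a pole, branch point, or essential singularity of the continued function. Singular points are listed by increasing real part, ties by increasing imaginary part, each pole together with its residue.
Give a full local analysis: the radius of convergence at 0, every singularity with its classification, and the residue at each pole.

Branch term (-9/10)*log(1 - μ/(5/7)): its argument vanishes at μ = 5/7, a logarithmic branch point, modulus 5/7.
Branch term (8/5)*log(1 - μ/(-5/6)): its argument vanishes at μ = -5/6, a logarithmic branch point, modulus 5/6.
The radius of convergence is the smallest modulus among the singular points: 5/7.
List the singular points by increasing real part (a conjugate pair: the negative imaginary part first).

Radius of convergence at 0: 5/7.
At -5/6: a logarithmic branch point.
At 5/7: a logarithmic branch point.


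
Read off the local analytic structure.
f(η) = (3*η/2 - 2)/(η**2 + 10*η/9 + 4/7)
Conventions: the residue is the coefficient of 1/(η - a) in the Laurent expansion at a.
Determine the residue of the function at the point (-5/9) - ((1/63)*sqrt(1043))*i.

The residue is (3/4) - ((51/596)*sqrt(1043))*i.

The factor η**2 + 10*η/9 + 4/7 splits as (η - a)(η - a') with a = (-5/9) - ((1/63)*sqrt(1043))*i, a' = (-5/9) + ((1/63)*sqrt(1043))*i. At the order-1 pole a set g(η) = (η - a)*f(η) = [3*η/2 - 2] / (η - a').
Simple pole: residue = g(a) at a = (-5/9) - ((1/63)*sqrt(1043))*i, which is (3/4) - ((51/596)*sqrt(1043))*i.


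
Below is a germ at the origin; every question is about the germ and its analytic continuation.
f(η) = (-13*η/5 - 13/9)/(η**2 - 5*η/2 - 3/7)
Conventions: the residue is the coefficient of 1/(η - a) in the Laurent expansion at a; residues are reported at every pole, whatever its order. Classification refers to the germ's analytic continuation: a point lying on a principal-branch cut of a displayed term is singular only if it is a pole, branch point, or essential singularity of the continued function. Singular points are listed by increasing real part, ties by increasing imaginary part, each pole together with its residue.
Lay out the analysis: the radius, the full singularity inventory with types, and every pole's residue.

Denominator factor (η**2 - 5*η/2 - 3/7): discriminant 223/28, real irrational roots 5/4 + (1/28)*sqrt(1561) and 5/4 - (1/28)*sqrt(1561); poles of order 1, moduli 5/4 + (1/28)*sqrt(1561) and -5/4 + (1/28)*sqrt(1561).
The radius of convergence is the smallest modulus among the singular points: -5/4 + (1/28)*sqrt(1561).
The factor η**2 - 5*η/2 - 3/7 splits as (η - a)(η - a') with a = 5/4 - (1/28)*sqrt(1561), a' = 5/4 + (1/28)*sqrt(1561). At the order-1 pole a set g(η) = (η - a)*f(η) = [-13*η/5 - 13/9] / (η - a').
Simple pole: residue = g(a) at a = 5/4 - (1/28)*sqrt(1561), which is -13/10 + (169/4014)*sqrt(1561).
The factor η**2 - 5*η/2 - 3/7 splits as (η - a)(η - a') with a = 5/4 + (1/28)*sqrt(1561), a' = 5/4 - (1/28)*sqrt(1561). At the order-1 pole a set g(η) = (η - a)*f(η) = [-13*η/5 - 13/9] / (η - a').
Simple pole: residue = g(a) at a = 5/4 + (1/28)*sqrt(1561), which is -13/10 - (169/4014)*sqrt(1561).
List the singular points by increasing real part (a conjugate pair: the negative imaginary part first).

Radius of convergence at 0: -5/4 + (1/28)*sqrt(1561).
At 5/4 - (1/28)*sqrt(1561): a pole of order 1; residue -13/10 + (169/4014)*sqrt(1561).
At 5/4 + (1/28)*sqrt(1561): a pole of order 1; residue -13/10 - (169/4014)*sqrt(1561).


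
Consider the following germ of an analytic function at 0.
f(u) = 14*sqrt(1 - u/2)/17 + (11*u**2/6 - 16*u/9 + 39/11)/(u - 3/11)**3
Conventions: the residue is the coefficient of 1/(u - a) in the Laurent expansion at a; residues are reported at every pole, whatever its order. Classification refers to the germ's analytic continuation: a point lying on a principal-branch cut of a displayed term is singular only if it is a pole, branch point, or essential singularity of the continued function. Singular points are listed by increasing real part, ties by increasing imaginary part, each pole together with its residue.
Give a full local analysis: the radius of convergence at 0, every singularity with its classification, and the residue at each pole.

Radius of convergence at 0: 3/11.
At 3/11: a pole of order 3; residue 11/6.
At 2: an algebraic (square-root) branch point.

Denominator factor (u - 3/11)^3: pole of order 3 at 3/11, modulus 3/11.
Branch term (14/17)*sqrt(1 - u/(2)): its argument vanishes at u = 2, a square-root branch point, modulus 2.
The radius of convergence is the smallest modulus among the singular points: 3/11.
The branch term is analytic at 3/11 and contributes nothing to the residue; only the rational part matters.
At the order-3 pole 3/11 set g(u) = (u - (3/11))^3*(rational part) = 11*u**2/6 - 16*u/9 + 39/11.
Order-3 pole: residue = g''(a)/2; g''(3/11) = 11/3, so the residue is 11/6.
List the singular points by increasing real part (a conjugate pair: the negative imaginary part first).


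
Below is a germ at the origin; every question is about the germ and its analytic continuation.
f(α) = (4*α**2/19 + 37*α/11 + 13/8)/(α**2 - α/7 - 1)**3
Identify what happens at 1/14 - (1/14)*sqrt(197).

The point is a pole of order 3.

The denominator factor α**2 - α/7 - 1 vanishes at 1/14 - (1/14)*sqrt(197) and appears to the power 3; the numerator there equals 170241/81928 - (4965/20482)*sqrt(197), nonzero, and no other factor vanishes.
Hence a pole whose order is the multiplicity, 3.


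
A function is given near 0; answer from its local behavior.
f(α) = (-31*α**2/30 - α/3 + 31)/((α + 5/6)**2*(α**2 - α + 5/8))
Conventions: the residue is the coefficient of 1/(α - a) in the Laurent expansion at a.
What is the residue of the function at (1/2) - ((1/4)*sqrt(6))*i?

The residue is (-218982/24025) + ((145383/48050)*sqrt(6))*i.

The factor α**2 - α + 5/8 splits as (α - a)(α - a') with a = (1/2) - ((1/4)*sqrt(6))*i, a' = (1/2) + ((1/4)*sqrt(6))*i. At the order-1 pole a set g(α) = (α - a)*f(α) = [(-31*α**2/30 - α/3 + 31)/(α + 5/6)**2] / (α - a').
Simple pole: residue = g(a) at a = (1/2) - ((1/4)*sqrt(6))*i, which is (-218982/24025) + ((145383/48050)*sqrt(6))*i.


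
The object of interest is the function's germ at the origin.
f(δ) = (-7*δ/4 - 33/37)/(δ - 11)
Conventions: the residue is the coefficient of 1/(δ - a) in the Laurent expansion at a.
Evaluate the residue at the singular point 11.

The residue is -2981/148.

At the order-1 pole 11 set g(δ) = (δ - (11))*f(δ) = -7*δ/4 - 33/37.
Simple pole: residue = g(a) at a = 11, which is -2981/148.


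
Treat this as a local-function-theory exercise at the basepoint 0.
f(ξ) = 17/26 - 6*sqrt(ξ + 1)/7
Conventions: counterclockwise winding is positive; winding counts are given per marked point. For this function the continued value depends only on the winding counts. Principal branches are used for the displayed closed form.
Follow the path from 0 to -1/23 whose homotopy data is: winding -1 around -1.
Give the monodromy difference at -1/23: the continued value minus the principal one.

Continued minus principal equals (12/161)*sqrt(506).

The rational part is single-valued and drops out of the difference; each branch term changes only by its own monodromy.
(-6/7)*sqrt(1 - ξ/(-1)): winding -1 is odd, the square root flips sign, contributing -2*(-6/7)*sqrt(1 - (-1/23)/(-1)) = -2*(-6/7)*sqrt(22/23) = (12/161)*sqrt(506).
Summing the contributions at ξ = -1/23 gives (12/161)*sqrt(506).


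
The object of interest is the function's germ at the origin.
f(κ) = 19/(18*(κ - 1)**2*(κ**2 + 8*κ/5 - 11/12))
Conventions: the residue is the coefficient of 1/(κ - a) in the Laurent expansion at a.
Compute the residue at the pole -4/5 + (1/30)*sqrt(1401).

The residue is 6840/10201 + (273410/14291601)*sqrt(1401).

The factor κ**2 + 8*κ/5 - 11/12 splits as (κ - a)(κ - a') with a = -4/5 + (1/30)*sqrt(1401), a' = -4/5 - (1/30)*sqrt(1401). At the order-1 pole a set g(κ) = (κ - a)*f(κ) = [19/(18*(κ - 1)**2)] / (κ - a').
Simple pole: residue = g(a) at a = -4/5 + (1/30)*sqrt(1401), which is 6840/10201 + (273410/14291601)*sqrt(1401).


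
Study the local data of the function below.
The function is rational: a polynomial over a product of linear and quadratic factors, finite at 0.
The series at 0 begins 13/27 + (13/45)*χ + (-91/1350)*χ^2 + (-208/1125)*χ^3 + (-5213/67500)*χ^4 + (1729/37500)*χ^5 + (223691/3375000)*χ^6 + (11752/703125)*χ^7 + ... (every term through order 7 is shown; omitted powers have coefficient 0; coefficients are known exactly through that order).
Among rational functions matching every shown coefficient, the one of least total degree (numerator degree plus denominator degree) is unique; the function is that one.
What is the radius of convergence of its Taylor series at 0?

The radius of convergence is sqrt(2).

No rational of total degree below 2 reproduces all 8 coefficients; solving the [0/2] Pade equations on them gives f(χ) = 26/(27*(χ**2 - 6*χ/5 + 2)), whose expansion matches every shown term.
Denominator factor (χ**2 - 6*χ/5 + 2): discriminant -164/25, complex-conjugate roots (3/5) + ((1/5)*sqrt(41))*i and (3/5) - ((1/5)*sqrt(41))*i; poles of order 1, moduli sqrt(2) and sqrt(2).
The radius of convergence is the smallest modulus among the singular points: sqrt(2).


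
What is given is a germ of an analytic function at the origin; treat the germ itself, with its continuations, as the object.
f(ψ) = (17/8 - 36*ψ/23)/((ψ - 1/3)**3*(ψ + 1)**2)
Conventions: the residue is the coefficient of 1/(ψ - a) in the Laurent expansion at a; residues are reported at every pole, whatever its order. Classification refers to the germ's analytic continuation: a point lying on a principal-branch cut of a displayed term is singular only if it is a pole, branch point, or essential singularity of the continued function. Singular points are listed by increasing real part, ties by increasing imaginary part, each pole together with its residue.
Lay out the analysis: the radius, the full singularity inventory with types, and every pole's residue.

Radius of convergence at 0: 1/3.
At -1: a pole of order 2; residue -133893/47104.
At 1/3: a pole of order 3; residue 133893/47104.

Denominator factor (ψ - 1/3)^3: pole of order 3 at 1/3, modulus 1/3.
Denominator factor (ψ + 1)^2: pole of order 2 at -1, modulus 1.
The radius of convergence is the smallest modulus among the singular points: 1/3.
At the order-2 pole -1 set g(ψ) = (ψ - (-1))^2*f(ψ) = (17/8 - 36*ψ/23)/(ψ - 1/3)**3.
Order-2 pole: residue = g'(a); g'(-1) = -133893/47104, so the residue is -133893/47104.
At the order-3 pole 1/3 set g(ψ) = (ψ - (1/3))^3*f(ψ) = (17/8 - 36*ψ/23)/(ψ + 1)**2.
Order-3 pole: residue = g''(a)/2; g''(1/3) = 133893/23552, so the residue is 133893/47104.
List the singular points by increasing real part (a conjugate pair: the negative imaginary part first).


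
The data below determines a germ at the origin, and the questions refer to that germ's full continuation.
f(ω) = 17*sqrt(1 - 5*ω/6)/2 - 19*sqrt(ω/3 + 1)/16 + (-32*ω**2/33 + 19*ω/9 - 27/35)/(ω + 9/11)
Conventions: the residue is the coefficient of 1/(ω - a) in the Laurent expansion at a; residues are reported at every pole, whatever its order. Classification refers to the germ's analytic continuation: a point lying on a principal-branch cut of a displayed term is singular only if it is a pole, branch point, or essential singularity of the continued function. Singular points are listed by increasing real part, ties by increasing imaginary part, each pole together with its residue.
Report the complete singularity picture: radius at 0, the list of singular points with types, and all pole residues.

Denominator factor (ω + 9/11): pole of order 1 at -9/11, modulus 9/11.
Branch term (17/2)*sqrt(1 - ω/(6/5)): its argument vanishes at ω = 6/5, a square-root branch point, modulus 6/5.
Branch term (-19/16)*sqrt(1 - ω/(-3)): its argument vanishes at ω = -3, a square-root branch point, modulus 3.
The radius of convergence is the smallest modulus among the singular points: 9/11.
The branch terms are analytic at -9/11 and contribute nothing to the residue; only the rational part matters.
At the order-1 pole -9/11 set g(ω) = (ω - (-9/11))*(rational part) = -32*ω**2/33 + 19*ω/9 - 27/35.
Simple pole: residue = g(a) at a = -9/11, which is -146642/46585.
List the singular points by increasing real part (a conjugate pair: the negative imaginary part first).

Radius of convergence at 0: 9/11.
At -3: an algebraic (square-root) branch point.
At -9/11: a pole of order 1; residue -146642/46585.
At 6/5: an algebraic (square-root) branch point.


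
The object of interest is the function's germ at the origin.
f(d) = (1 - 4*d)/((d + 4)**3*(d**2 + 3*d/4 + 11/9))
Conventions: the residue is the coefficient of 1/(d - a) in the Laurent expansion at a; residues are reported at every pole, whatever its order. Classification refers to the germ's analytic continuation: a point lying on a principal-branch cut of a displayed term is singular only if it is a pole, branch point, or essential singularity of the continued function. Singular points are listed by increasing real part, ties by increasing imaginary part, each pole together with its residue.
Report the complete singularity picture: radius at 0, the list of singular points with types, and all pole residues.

Radius of convergence at 0: (1/3)*sqrt(11).
At -4: a pole of order 3; residue 2791665/33554432.
At (-3/8) - ((1/24)*sqrt(623))*i: a pole of order 1; residue (-2791665/67108864) - ((21329433/41808822272)*sqrt(623))*i.
At (-3/8) + ((1/24)*sqrt(623))*i: a pole of order 1; residue (-2791665/67108864) + ((21329433/41808822272)*sqrt(623))*i.

Denominator factor (d + 4)^3: pole of order 3 at -4, modulus 4.
Denominator factor (d**2 + 3*d/4 + 11/9): discriminant -623/144, complex-conjugate roots (-3/8) + ((1/24)*sqrt(623))*i and (-3/8) - ((1/24)*sqrt(623))*i; poles of order 1, moduli (1/3)*sqrt(11) and (1/3)*sqrt(11).
The radius of convergence is the smallest modulus among the singular points: (1/3)*sqrt(11).
At the order-3 pole -4 set g(d) = (d - (-4))^3*f(d) = (1 - 4*d)/(d**2 + 3*d/4 + 11/9).
Order-3 pole: residue = g''(a)/2; g''(-4) = 2791665/16777216, so the residue is 2791665/33554432.
The factor d**2 + 3*d/4 + 11/9 splits as (d - a)(d - a') with a = (-3/8) - ((1/24)*sqrt(623))*i, a' = (-3/8) + ((1/24)*sqrt(623))*i. At the order-1 pole a set g(d) = (d - a)*f(d) = [(1 - 4*d)/(d + 4)**3] / (d - a').
Simple pole: residue = g(a) at a = (-3/8) - ((1/24)*sqrt(623))*i, which is (-2791665/67108864) - ((21329433/41808822272)*sqrt(623))*i.
The factor d**2 + 3*d/4 + 11/9 splits as (d - a)(d - a') with a = (-3/8) + ((1/24)*sqrt(623))*i, a' = (-3/8) - ((1/24)*sqrt(623))*i. At the order-1 pole a set g(d) = (d - a)*f(d) = [(1 - 4*d)/(d + 4)**3] / (d - a').
Simple pole: residue = g(a) at a = (-3/8) + ((1/24)*sqrt(623))*i, which is (-2791665/67108864) + ((21329433/41808822272)*sqrt(623))*i.
List the singular points by increasing real part (a conjugate pair: the negative imaginary part first).


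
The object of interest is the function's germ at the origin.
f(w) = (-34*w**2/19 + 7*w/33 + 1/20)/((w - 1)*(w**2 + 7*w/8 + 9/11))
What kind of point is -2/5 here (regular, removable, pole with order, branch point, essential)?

Denominator factors: w**2 + 7*w/8 + 9/11 = 691/1100 at w = -2/5; w - 1 = -7/5 at w = -2/5 — none vanishes.
So the germ continues analytically to -2/5.

The point is a regular point.


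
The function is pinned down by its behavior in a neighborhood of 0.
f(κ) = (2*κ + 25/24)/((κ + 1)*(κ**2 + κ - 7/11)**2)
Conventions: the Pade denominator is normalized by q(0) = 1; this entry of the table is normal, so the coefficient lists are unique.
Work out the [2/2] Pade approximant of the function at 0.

Taylor coefficients needed (expand at 0): a_0 = 3025/1176, a_1 = 28677/2744, a_2 = 464035/14406, a_3 = 19752161/201684, a_4 = 379996991/1411788.
Write the denominator as Q(κ) = 1 + q1*κ + q2*κ^2. Requiring Q*f - P = O(κ^5) with deg P <= 2 kills the coefficients of κ^3..κ^4 in Q*f:
  κ^3: a_3 + q1*a_2 + q2*a_1 = 0, i.e. 19752161/201684 + (464035/14406)*q1 + (28677/2744)*q2 = 0.
  κ^4: a_4 + q1*a_3 + q2*a_2 = 0, i.e. 379996991/1411788 + (19752161/201684)*q1 + (464035/14406)*q2 = 0.
Solving this linear system: q1 = -24658369/1014013, q2 = 35807154/546007.
The numerator is Q*f truncated at degree 2: P0 = a_0 = 3025/1176; P1 = a_1 + q1*a_0 = -201718187/3871686; P2 = a_2 + q1*a_1 + q2*a_0 = -824469811/15486744.

The Pade approximant has numerator coefficients [3025/1176, -201718187/3871686, -824469811/15486744]; denominator coefficients [1, -24658369/1014013, 35807154/546007].


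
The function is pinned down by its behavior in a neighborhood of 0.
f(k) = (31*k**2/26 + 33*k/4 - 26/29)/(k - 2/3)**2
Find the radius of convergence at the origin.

The radius of convergence is 2/3.

Denominator factor (k - 2/3)^2: pole of order 2 at 2/3, modulus 2/3.
The radius of convergence is the smallest modulus among the singular points: 2/3.


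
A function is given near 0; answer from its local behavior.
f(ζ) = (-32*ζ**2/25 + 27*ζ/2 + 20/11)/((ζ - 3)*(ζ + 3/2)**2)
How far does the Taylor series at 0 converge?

The radius of convergence is 3/2.

Denominator factor (ζ - 3): pole of order 1 at 3, modulus 3.
Denominator factor (ζ + 3/2)^2: pole of order 2 at -3/2, modulus 3/2.
The radius of convergence is the smallest modulus among the singular points: 3/2.


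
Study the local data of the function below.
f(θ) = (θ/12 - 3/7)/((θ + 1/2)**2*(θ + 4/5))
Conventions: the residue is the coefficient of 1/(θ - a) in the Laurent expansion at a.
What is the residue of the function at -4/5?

The residue is -1040/189.

At the order-1 pole -4/5 set g(θ) = (θ - (-4/5))*f(θ) = (θ/12 - 3/7)/(θ + 1/2)**2.
Simple pole: residue = g(a) at a = -4/5, which is -1040/189.


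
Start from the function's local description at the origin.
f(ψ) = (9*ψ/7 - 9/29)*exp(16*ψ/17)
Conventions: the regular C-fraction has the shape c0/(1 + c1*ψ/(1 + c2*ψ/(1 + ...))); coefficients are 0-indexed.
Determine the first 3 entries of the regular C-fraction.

Taylor coefficients (expand at 0): a_0 = -9/29, a_1 = 3429/3451, a_2 = 62928/58667.
c0 = a_0 = -9/29. Peel one level at a time: if S = 1 + c*ψ/S' with S'(0) = 1, then c is the ψ-coefficient of S and S' = c*ψ/(S - 1).
S_1 = c0/f = 1 + (381/119)*ψ + (194105/14161)*ψ^2 + ...; c1 = 381/119.
S_2 = c1*ψ/(S_1 - 1) = 1 + (-194105/45339)*ψ + ...; c2 = -194105/45339.

The regular C-fraction coefficients are [-9/29, 381/119, -194105/45339].


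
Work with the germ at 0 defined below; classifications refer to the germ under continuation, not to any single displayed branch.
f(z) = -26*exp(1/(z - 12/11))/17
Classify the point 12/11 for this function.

The exponent 1/(z - (12/11)) has a pole at 12/11, so exp(1/(z - (12/11))) takes every nonzero value near it: an essential singularity (not a pole of any order).

The point is an essential singularity.


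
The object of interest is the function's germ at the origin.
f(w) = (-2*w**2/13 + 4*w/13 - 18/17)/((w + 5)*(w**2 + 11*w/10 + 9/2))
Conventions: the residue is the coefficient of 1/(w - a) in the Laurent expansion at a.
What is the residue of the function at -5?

At the order-1 pole -5 set g(w) = (w - (-5))*f(w) = (-2*w**2/13 + 4*w/13 - 18/17)/(w**2 + 11*w/10 + 9/2).
Simple pole: residue = g(a) at a = -5, which is -178/663.

The residue is -178/663.


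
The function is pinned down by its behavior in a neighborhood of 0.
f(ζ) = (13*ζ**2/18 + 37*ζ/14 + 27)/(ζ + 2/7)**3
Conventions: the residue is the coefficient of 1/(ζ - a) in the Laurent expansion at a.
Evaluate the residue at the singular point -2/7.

At the order-3 pole -2/7 set g(ζ) = (ζ - (-2/7))^3*f(ζ) = 13*ζ**2/18 + 37*ζ/14 + 27.
Order-3 pole: residue = g''(a)/2; g''(-2/7) = 13/9, so the residue is 13/18.

The residue is 13/18.


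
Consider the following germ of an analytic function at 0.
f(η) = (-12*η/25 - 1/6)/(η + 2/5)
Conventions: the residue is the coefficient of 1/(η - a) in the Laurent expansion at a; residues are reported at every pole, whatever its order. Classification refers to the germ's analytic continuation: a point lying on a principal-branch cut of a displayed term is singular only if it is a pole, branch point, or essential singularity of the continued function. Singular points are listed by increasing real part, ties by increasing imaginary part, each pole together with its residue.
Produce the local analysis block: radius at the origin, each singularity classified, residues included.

Denominator factor (η + 2/5): pole of order 1 at -2/5, modulus 2/5.
The radius of convergence is the smallest modulus among the singular points: 2/5.
At the order-1 pole -2/5 set g(η) = (η - (-2/5))*f(η) = -12*η/25 - 1/6.
Simple pole: residue = g(a) at a = -2/5, which is 19/750.

Radius of convergence at 0: 2/5.
At -2/5: a pole of order 1; residue 19/750.


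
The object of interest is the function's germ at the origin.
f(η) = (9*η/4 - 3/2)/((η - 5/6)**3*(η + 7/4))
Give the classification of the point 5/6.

The point is a pole of order 3.

The denominator factor η - 5/6 vanishes at 5/6 and appears to the power 3; the numerator there equals 3/8, nonzero, and no other factor vanishes.
Hence a pole whose order is the multiplicity, 3.


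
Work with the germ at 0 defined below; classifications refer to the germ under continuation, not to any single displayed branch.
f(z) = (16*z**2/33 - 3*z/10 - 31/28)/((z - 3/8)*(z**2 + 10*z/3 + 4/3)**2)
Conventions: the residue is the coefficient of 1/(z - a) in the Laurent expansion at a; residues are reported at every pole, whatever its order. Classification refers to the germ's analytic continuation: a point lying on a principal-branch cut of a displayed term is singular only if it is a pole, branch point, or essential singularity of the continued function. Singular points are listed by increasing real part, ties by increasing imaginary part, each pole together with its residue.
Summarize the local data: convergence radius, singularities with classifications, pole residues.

Radius of convergence at 0: 3/8.
At -5/3 - (1/3)*sqrt(13): a pole of order 2; residue 8171136/105308665 - (198732471/5084904110)*sqrt(13).
At -5/3 + (1/3)*sqrt(13): a pole of order 2; residue 8171136/105308665 + (198732471/5084904110)*sqrt(13).
At 3/8: a pole of order 1; residue -16342272/105308665.


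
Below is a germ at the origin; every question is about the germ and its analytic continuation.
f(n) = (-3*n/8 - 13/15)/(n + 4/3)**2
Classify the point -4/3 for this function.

The denominator factor n + 4/3 vanishes at -4/3 and appears to the power 2; the numerator there equals -11/30, nonzero, and no other factor vanishes.
Hence a pole whose order is the multiplicity, 2.

The point is a pole of order 2.


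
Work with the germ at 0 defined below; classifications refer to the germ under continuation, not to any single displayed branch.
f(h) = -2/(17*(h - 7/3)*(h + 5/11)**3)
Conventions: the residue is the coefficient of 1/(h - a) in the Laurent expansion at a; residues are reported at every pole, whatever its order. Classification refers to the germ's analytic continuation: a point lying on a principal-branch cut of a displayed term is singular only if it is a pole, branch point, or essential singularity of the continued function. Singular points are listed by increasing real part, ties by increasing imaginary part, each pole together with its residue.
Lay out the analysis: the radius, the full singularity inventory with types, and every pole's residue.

Radius of convergence at 0: 5/11.
At -5/11: a pole of order 3; residue 35937/6618848.
At 7/3: a pole of order 1; residue -35937/6618848.

Denominator factor (h + 5/11)^3: pole of order 3 at -5/11, modulus 5/11.
Denominator factor (h - 7/3): pole of order 1 at 7/3, modulus 7/3.
The radius of convergence is the smallest modulus among the singular points: 5/11.
At the order-3 pole -5/11 set g(h) = (h - (-5/11))^3*f(h) = -2/(17*(h - 7/3)).
Order-3 pole: residue = g''(a)/2; g''(-5/11) = 35937/3309424, so the residue is 35937/6618848.
At the order-1 pole 7/3 set g(h) = (h - (7/3))*f(h) = -2/(17*(h + 5/11)**3).
Simple pole: residue = g(a) at a = 7/3, which is -35937/6618848.
List the singular points by increasing real part (a conjugate pair: the negative imaginary part first).


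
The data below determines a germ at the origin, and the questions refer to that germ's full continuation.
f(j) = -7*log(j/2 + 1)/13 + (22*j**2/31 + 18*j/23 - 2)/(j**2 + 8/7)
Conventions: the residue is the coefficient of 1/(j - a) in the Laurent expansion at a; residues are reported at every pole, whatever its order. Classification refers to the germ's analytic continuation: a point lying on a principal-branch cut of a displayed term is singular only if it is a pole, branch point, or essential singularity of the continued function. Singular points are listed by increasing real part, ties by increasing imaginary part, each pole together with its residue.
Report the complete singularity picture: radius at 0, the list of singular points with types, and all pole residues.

Denominator factor (j**2 + 8/7): discriminant -32/7, complex-conjugate roots ((2/7)*sqrt(14))*i and -((2/7)*sqrt(14))*i; poles of order 1, moduli (2/7)*sqrt(14) and (2/7)*sqrt(14).
Branch term (-7/13)*log(1 - j/(-2)): its argument vanishes at j = -2, a logarithmic branch point, modulus 2.
The radius of convergence is the smallest modulus among the singular points: (2/7)*sqrt(14).
The branch term is analytic at -((2/7)*sqrt(14))*i and contributes nothing to the residue; only the rational part matters.
The factor j**2 + 8/7 splits as (j - a)(j - a') with a = -((2/7)*sqrt(14))*i, a' = ((2/7)*sqrt(14))*i. At the order-1 pole a set g(j) = (j - a)*(rational part) = [22*j**2/31 + 18*j/23 - 2] / (j - a').
Simple pole: residue = g(a) at a = -((2/7)*sqrt(14))*i, which is (9/23) - ((305/868)*sqrt(14))*i.
The branch term is analytic at ((2/7)*sqrt(14))*i and contributes nothing to the residue; only the rational part matters.
The factor j**2 + 8/7 splits as (j - a)(j - a') with a = ((2/7)*sqrt(14))*i, a' = -((2/7)*sqrt(14))*i. At the order-1 pole a set g(j) = (j - a)*(rational part) = [22*j**2/31 + 18*j/23 - 2] / (j - a').
Simple pole: residue = g(a) at a = ((2/7)*sqrt(14))*i, which is (9/23) + ((305/868)*sqrt(14))*i.
List the singular points by increasing real part (a conjugate pair: the negative imaginary part first).

Radius of convergence at 0: (2/7)*sqrt(14).
At -2: a logarithmic branch point.
At -((2/7)*sqrt(14))*i: a pole of order 1; residue (9/23) - ((305/868)*sqrt(14))*i.
At ((2/7)*sqrt(14))*i: a pole of order 1; residue (9/23) + ((305/868)*sqrt(14))*i.


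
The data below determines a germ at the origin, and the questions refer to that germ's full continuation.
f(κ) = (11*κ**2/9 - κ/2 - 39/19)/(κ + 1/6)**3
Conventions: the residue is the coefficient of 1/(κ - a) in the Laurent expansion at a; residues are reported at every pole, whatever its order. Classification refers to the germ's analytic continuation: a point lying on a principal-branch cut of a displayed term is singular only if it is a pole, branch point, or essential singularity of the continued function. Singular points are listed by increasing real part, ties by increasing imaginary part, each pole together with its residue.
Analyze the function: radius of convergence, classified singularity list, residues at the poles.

Denominator factor (κ + 1/6)^3: pole of order 3 at -1/6, modulus 1/6.
The radius of convergence is the smallest modulus among the singular points: 1/6.
At the order-3 pole -1/6 set g(κ) = (κ - (-1/6))^3*f(κ) = 11*κ**2/9 - κ/2 - 39/19.
Order-3 pole: residue = g''(a)/2; g''(-1/6) = 22/9, so the residue is 11/9.

Radius of convergence at 0: 1/6.
At -1/6: a pole of order 3; residue 11/9.


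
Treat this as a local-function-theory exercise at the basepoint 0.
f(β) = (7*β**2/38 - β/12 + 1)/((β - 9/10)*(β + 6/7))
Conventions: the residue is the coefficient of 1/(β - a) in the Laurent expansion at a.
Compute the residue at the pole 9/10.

At the order-1 pole 9/10 set g(β) = (β - (9/10))*f(β) = (7*β**2/38 - β/12 + 1)/(β + 6/7).
Simple pole: residue = g(a) at a = 9/10, which is 14287/23370.

The residue is 14287/23370.


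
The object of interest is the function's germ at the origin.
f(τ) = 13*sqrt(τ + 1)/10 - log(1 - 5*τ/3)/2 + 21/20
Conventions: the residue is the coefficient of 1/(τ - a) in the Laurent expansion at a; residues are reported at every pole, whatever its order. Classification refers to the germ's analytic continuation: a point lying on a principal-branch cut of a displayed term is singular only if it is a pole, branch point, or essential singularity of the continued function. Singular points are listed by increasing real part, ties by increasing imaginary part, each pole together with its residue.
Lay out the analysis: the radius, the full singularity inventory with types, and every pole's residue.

Branch term (-1/2)*log(1 - τ/(3/5)): its argument vanishes at τ = 3/5, a logarithmic branch point, modulus 3/5.
Branch term (13/10)*sqrt(1 - τ/(-1)): its argument vanishes at τ = -1, a square-root branch point, modulus 1.
The radius of convergence is the smallest modulus among the singular points: 3/5.
List the singular points by increasing real part (a conjugate pair: the negative imaginary part first).

Radius of convergence at 0: 3/5.
At -1: an algebraic (square-root) branch point.
At 3/5: a logarithmic branch point.


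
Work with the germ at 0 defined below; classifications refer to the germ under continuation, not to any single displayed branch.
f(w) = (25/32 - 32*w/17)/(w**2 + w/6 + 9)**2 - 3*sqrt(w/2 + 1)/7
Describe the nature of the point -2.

The point is an algebraic (square-root) branch point.

The term (-3/7)*sqrt(1 - w/(-2)) has argument 1 - -2/(-2) = 0 at -2: a square-root (algebraic, two-sheeted) branch point; the remaining terms are analytic or single-valued there.


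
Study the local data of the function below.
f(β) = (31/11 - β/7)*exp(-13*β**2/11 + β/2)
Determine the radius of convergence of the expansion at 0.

The factor exp(-13*β**2/11 + β/2) is entire and contributes no finite singular point.
The polynomial part has no poles.
No finite singular points: the Taylor series at 0 converges everywhere.

The radius of convergence is infinite.


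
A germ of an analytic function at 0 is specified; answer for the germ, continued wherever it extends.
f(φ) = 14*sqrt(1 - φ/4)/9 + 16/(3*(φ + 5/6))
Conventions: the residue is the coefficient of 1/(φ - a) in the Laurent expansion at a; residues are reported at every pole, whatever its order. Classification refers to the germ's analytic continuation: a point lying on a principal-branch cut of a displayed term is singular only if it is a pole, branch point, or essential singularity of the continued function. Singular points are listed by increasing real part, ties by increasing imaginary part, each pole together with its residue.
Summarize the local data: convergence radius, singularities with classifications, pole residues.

Radius of convergence at 0: 5/6.
At -5/6: a pole of order 1; residue 16/3.
At 4: an algebraic (square-root) branch point.

Denominator factor (φ + 5/6): pole of order 1 at -5/6, modulus 5/6.
Branch term (14/9)*sqrt(1 - φ/(4)): its argument vanishes at φ = 4, a square-root branch point, modulus 4.
The radius of convergence is the smallest modulus among the singular points: 5/6.
The branch term is analytic at -5/6 and contributes nothing to the residue; only the rational part matters.
At the order-1 pole -5/6 set g(φ) = (φ - (-5/6))*(rational part) = 16/3.
Simple pole: residue = g(a) at a = -5/6, which is 16/3.
List the singular points by increasing real part (a conjugate pair: the negative imaginary part first).


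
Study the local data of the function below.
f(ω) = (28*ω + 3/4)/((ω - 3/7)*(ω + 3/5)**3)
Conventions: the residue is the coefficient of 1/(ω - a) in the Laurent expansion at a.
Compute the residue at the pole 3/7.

The residue is 728875/62208.

At the order-1 pole 3/7 set g(ω) = (ω - (3/7))*f(ω) = (28*ω + 3/4)/(ω + 3/5)**3.
Simple pole: residue = g(a) at a = 3/7, which is 728875/62208.


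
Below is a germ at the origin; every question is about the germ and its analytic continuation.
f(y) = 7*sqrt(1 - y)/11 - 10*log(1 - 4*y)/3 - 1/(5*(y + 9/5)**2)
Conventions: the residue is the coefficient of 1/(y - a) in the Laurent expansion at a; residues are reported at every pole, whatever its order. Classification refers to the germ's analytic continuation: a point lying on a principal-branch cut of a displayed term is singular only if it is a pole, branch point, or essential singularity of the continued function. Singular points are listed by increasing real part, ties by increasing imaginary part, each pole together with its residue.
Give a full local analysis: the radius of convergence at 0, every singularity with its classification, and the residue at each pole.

Radius of convergence at 0: 1/4.
At -9/5: a pole of order 2; residue 0.
At 1/4: a logarithmic branch point.
At 1: an algebraic (square-root) branch point.

Denominator factor (y + 9/5)^2: pole of order 2 at -9/5, modulus 9/5.
Branch term (-10/3)*log(1 - y/(1/4)): its argument vanishes at y = 1/4, a logarithmic branch point, modulus 1/4.
Branch term (7/11)*sqrt(1 - y/(1)): its argument vanishes at y = 1, a square-root branch point, modulus 1.
The radius of convergence is the smallest modulus among the singular points: 1/4.
The branch terms are analytic at -9/5 and contribute nothing to the residue; only the rational part matters.
At the order-2 pole -9/5 set g(y) = (y - (-9/5))^2*(rational part) = -1/5.
Order-2 pole: residue = g'(a); g'(-9/5) = 0, so the residue is 0.
List the singular points by increasing real part (a conjugate pair: the negative imaginary part first).
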